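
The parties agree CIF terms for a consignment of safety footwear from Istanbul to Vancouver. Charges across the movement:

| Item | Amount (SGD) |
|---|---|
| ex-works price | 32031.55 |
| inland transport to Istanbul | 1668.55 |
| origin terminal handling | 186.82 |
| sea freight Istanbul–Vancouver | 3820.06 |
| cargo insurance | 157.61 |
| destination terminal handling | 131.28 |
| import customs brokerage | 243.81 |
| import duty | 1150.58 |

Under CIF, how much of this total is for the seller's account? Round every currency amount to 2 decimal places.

Seller's account: SGD 37864.59

CIF: the seller pays costs through ocean freight and marine insurance to the destination port.
Seller's account: goods 32031.55 + inland to port 1668.55 + origin terminal 186.82 + freight 3820.06 + insurance 157.61 = 37864.59
Buyer's account: destination terminal 131.28 + brokerage 243.81 + duty 1150.58 = 1525.67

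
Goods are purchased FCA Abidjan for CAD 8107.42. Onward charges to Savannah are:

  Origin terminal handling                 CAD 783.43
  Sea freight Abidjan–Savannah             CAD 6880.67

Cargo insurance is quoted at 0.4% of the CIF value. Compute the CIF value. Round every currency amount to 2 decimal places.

CIF value: CAD 15834.86

Let C be the CIF value. C = FCA price + pre-shipment costs + freight + 0.4% × C
C − 0.4% × C = 8107.42 + 783.43 + 6880.67
0.996 × C = 15771.52
C = 15771.52 / 0.996 = 15834.86
Insurance premium = 0.4% × 15834.86 = 63.34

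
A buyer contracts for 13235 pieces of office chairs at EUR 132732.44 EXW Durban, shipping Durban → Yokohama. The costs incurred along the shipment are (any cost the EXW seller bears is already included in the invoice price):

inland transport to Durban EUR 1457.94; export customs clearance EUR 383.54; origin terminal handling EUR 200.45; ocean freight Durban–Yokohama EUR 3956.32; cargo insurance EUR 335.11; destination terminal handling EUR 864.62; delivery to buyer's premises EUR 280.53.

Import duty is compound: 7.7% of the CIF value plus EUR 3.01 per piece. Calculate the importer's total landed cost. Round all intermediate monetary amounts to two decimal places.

EXW: the seller makes goods available at their premises; the buyer bears all onward costs.
CIF value = EXW price + inland to port + export clearance + origin terminal + freight + insurance = 132732.44 + 1457.94 + 383.54 + 200.45 + 3956.32 + 335.11 = 139065.80
Ad valorem component: 139065.80 × 7.7% = 10708.07
Specific component: 13235 × 3.01 = 39837.35
Import duty = 10708.07 + 39837.35 = 50545.42
Buyer bears: inland to port 1457.94 + export clearance 383.54 + origin terminal 200.45 + freight 3956.32 + insurance 335.11 + destination terminal 864.62 + delivery 280.53 + duty 50545.42 = 58023.93
Landed cost = invoice 132732.44 + 58023.93 = 190756.37

Total landed cost: EUR 190756.37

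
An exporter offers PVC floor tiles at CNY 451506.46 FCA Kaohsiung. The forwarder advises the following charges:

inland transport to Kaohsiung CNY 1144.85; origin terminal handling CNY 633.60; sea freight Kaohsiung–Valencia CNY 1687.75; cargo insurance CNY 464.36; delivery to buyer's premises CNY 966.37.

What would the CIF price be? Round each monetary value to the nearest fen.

Not relevant to the conversion: inland to port — on the seller under both FCA and CIF; already in the FCA price and stays in the CIF price. delivery — on the buyer under both terms; not part of either seller's price.
From FCA to CIF, the seller additionally bears: origin terminal, freight, insurance.
CIF price = 451506.46 + 633.60 + 1687.75 + 464.36 = 454292.17

CIF price: CNY 454292.17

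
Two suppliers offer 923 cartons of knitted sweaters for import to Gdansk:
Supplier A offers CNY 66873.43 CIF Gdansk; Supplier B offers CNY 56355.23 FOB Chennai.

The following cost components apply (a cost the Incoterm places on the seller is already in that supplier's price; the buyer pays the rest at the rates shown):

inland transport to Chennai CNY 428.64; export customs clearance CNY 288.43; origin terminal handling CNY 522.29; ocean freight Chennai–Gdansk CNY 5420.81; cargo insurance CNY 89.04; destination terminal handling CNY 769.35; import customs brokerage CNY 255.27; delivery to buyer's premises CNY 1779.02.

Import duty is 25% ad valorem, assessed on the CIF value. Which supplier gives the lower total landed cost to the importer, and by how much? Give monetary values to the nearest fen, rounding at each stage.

Supplier A (CIF):
The CIF price already equals the CIF value: 66873.43
Import duty = 66873.43 × 25% = 16718.36
Buyer bears (A): 769.35 + 255.27 + 1779.02 = 2803.64
Landed cost (A) = invoice 66873.43 + 2803.64 + duty 16718.36 = 86395.43
Supplier B (FOB):
CIF value = FOB price + freight + insurance = 56355.23 + 5420.81 + 89.04 = 61865.08
Import duty = 61865.08 × 25% = 15466.27
Buyer bears (B): 5420.81 + 89.04 + 769.35 + 255.27 + 1779.02 = 8313.49
Landed cost (B) = invoice 56355.23 + 8313.49 + duty 15466.27 = 80134.99
Difference = |86395.43 − 80134.99| = 6260.44

Supplier B is cheaper by CNY 6260.44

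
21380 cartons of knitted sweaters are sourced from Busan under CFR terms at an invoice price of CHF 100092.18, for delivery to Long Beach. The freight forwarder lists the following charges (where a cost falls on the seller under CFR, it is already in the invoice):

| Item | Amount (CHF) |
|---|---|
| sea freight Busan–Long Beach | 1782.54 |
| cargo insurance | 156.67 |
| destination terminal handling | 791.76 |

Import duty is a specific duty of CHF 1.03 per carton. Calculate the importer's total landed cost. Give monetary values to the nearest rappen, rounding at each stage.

Total landed cost: CHF 123062.01

CFR: the seller pays costs through ocean freight to the destination port, but not insurance.
Already in the invoice (seller's account under CFR): freight — exclude.
CIF value = CFR price + insurance = 100092.18 + 156.67 = 100248.85
Import duty = 21380 × 1.03 = 22021.40
Buyer bears: insurance 156.67 + destination terminal 791.76 + duty 22021.40 = 22969.83
Landed cost = invoice 100092.18 + 22969.83 = 123062.01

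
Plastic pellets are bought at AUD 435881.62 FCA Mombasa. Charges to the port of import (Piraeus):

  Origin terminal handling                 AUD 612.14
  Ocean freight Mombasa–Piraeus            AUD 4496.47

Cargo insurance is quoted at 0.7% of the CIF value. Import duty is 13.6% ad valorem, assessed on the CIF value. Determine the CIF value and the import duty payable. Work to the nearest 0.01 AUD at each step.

Let C be the CIF value. C = FCA price + pre-shipment costs + freight + 0.7% × C
C − 0.7% × C = 435881.62 + 612.14 + 4496.47
0.993 × C = 440990.23
C = 440990.23 / 0.993 = 444098.92
Insurance premium = 0.7% × 444098.92 = 3108.69
Import duty = 444098.92 × 13.6% = 60397.45

CIF value: AUD 444098.92; import duty: AUD 60397.45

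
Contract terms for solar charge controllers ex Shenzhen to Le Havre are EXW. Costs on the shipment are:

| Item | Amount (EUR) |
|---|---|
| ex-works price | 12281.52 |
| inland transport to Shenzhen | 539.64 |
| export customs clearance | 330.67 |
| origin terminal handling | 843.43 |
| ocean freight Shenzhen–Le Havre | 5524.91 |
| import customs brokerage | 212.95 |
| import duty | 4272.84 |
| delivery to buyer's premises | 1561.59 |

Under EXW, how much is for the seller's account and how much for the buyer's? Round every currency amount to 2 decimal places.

EXW: the seller makes goods available at their premises; the buyer bears all onward costs.
Seller's account: goods 12281.52 = 12281.52
Buyer's account: inland to port 539.64 + export clearance 330.67 + origin terminal 843.43 + freight 5524.91 + brokerage 212.95 + duty 4272.84 + delivery 1561.59 = 13286.03

Seller: EUR 12281.52; buyer: EUR 13286.03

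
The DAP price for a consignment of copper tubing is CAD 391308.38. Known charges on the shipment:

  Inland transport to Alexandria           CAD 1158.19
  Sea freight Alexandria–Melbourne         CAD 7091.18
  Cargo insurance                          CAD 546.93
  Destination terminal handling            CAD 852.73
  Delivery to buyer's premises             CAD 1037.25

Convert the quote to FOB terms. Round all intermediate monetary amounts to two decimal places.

FOB price: CAD 381780.29

Not relevant to the conversion: inland to port — on the seller under both DAP and FOB; already in the DAP price and stays in the FOB price.
From DAP to FOB, the seller no longer bears: freight, insurance, destination terminal, delivery.
FOB price = 391308.38 − 7091.18 − 546.93 − 852.73 − 1037.25 = 381780.29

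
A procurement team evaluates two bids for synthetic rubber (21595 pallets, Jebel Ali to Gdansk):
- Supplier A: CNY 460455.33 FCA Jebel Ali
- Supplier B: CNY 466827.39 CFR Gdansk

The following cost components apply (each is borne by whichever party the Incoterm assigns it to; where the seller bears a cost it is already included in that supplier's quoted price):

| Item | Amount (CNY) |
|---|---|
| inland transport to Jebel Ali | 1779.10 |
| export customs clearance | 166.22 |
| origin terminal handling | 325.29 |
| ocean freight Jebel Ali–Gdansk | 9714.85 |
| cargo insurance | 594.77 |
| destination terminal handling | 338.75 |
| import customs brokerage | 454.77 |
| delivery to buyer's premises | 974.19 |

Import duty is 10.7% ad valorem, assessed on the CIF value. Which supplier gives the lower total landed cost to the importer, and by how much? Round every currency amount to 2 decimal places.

Supplier A (FCA):
CIF value = FCA price + origin terminal + freight + insurance = 460455.33 + 325.29 + 9714.85 + 594.77 = 471090.24
Import duty = 471090.24 × 10.7% = 50406.66
Buyer bears (A): 325.29 + 9714.85 + 594.77 + 338.75 + 454.77 + 974.19 = 12402.62
Landed cost (A) = invoice 460455.33 + 12402.62 + duty 50406.66 = 523264.61
Supplier B (CFR):
CIF value = CFR price + insurance = 466827.39 + 594.77 = 467422.16
Import duty = 467422.16 × 10.7% = 50014.17
Buyer bears (B): 594.77 + 338.75 + 454.77 + 974.19 = 2362.48
Landed cost (B) = invoice 466827.39 + 2362.48 + duty 50014.17 = 519204.04
Difference = |523264.61 − 519204.04| = 4060.57

Supplier B is cheaper by CNY 4060.57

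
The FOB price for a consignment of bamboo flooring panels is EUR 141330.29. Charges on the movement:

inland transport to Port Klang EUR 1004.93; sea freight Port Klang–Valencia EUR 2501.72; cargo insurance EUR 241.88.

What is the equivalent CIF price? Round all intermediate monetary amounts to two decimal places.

CIF price: EUR 144073.89

Not relevant to the conversion: inland to port — on the seller under both FOB and CIF; already in the FOB price and stays in the CIF price.
From FOB to CIF, the seller additionally bears: freight, insurance.
CIF price = 141330.29 + 2501.72 + 241.88 = 144073.89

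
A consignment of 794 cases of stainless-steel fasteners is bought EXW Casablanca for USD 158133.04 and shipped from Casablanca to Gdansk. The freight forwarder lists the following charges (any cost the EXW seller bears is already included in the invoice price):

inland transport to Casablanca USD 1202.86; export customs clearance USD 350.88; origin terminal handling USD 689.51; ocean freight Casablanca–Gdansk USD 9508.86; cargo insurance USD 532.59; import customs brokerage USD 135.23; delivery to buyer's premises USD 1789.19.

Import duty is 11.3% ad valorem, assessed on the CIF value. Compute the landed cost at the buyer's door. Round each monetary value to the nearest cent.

Total landed cost: USD 191599.36

EXW: the seller makes goods available at their premises; the buyer bears all onward costs.
CIF value = EXW price + inland to port + export clearance + origin terminal + freight + insurance = 158133.04 + 1202.86 + 350.88 + 689.51 + 9508.86 + 532.59 = 170417.74
Import duty = 170417.74 × 11.3% = 19257.20
Buyer bears: inland to port 1202.86 + export clearance 350.88 + origin terminal 689.51 + freight 9508.86 + insurance 532.59 + brokerage 135.23 + delivery 1789.19 + duty 19257.20 = 33466.32
Landed cost = invoice 158133.04 + 33466.32 = 191599.36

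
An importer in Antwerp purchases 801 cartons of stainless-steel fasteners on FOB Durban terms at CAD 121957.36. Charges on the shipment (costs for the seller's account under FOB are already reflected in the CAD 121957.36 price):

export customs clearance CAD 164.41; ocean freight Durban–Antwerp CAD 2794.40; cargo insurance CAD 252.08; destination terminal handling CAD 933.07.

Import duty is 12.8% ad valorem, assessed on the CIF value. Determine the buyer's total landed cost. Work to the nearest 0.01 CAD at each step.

FOB: the seller bears costs until goods are on board at the origin port; the buyer bears freight, insurance and all costs thereafter.
Already in the invoice (seller's account under FOB): export clearance — exclude.
CIF value = FOB price + freight + insurance = 121957.36 + 2794.40 + 252.08 = 125003.84
Import duty = 125003.84 × 12.8% = 16000.49
Buyer bears: freight 2794.40 + insurance 252.08 + destination terminal 933.07 + duty 16000.49 = 19980.04
Landed cost = invoice 121957.36 + 19980.04 = 141937.40

Total landed cost: CAD 141937.40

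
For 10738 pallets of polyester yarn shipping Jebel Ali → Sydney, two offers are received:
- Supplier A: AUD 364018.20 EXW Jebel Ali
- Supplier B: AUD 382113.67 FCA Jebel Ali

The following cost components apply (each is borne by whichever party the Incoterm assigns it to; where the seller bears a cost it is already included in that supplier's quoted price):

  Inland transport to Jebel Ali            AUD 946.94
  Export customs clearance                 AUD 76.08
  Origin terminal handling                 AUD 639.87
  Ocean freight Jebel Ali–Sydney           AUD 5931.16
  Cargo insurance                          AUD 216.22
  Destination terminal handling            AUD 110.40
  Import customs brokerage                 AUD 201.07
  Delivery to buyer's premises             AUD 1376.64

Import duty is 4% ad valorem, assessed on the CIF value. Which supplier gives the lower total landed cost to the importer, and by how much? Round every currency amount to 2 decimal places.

Supplier A (EXW):
CIF value = EXW price + inland to port + export clearance + origin terminal + freight + insurance = 364018.20 + 946.94 + 76.08 + 639.87 + 5931.16 + 216.22 = 371828.47
Import duty = 371828.47 × 4% = 14873.14
Buyer bears (A): 946.94 + 76.08 + 639.87 + 5931.16 + 216.22 + 110.40 + 201.07 + 1376.64 = 9498.38
Landed cost (A) = invoice 364018.20 + 9498.38 + duty 14873.14 = 388389.72
Supplier B (FCA):
CIF value = FCA price + origin terminal + freight + insurance = 382113.67 + 639.87 + 5931.16 + 216.22 = 388900.92
Import duty = 388900.92 × 4% = 15556.04
Buyer bears (B): 639.87 + 5931.16 + 216.22 + 110.40 + 201.07 + 1376.64 = 8475.36
Landed cost (B) = invoice 382113.67 + 8475.36 + duty 15556.04 = 406145.07
Difference = |388389.72 − 406145.07| = 17755.35

Supplier A is cheaper by AUD 17755.35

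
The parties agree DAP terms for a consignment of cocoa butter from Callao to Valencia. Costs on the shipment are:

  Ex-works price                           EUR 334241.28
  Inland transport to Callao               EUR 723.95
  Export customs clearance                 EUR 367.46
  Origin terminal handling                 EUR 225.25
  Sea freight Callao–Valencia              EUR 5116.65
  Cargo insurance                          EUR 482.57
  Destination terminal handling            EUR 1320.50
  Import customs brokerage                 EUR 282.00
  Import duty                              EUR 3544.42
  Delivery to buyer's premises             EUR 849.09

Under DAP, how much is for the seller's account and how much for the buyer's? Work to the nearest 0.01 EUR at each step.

DAP: the seller bears all costs to the named destination except import duty and clearance.
Seller's account: goods 334241.28 + inland to port 723.95 + export clearance 367.46 + origin terminal 225.25 + freight 5116.65 + insurance 482.57 + destination terminal 1320.50 + delivery 849.09 = 343326.75
Buyer's account: brokerage 282.00 + duty 3544.42 = 3826.42

Seller: EUR 343326.75; buyer: EUR 3826.42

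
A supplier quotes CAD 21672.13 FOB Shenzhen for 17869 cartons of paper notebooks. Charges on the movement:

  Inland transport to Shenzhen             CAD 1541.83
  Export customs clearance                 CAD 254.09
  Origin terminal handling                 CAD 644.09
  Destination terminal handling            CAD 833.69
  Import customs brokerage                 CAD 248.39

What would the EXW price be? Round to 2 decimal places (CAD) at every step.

Not relevant to the conversion: brokerage, destination terminal — on the buyer under both terms; not part of either seller's price.
From FOB to EXW, the seller no longer bears: inland to port, export clearance, origin terminal.
EXW price = 21672.13 − 1541.83 − 254.09 − 644.09 = 19232.12

EXW price: CAD 19232.12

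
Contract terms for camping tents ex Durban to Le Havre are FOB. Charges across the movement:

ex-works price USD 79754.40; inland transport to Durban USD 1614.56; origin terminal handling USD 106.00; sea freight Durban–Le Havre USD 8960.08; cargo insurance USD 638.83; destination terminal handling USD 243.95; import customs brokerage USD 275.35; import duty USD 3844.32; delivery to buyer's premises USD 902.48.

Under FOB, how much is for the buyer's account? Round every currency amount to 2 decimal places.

Buyer's account: USD 14865.01

FOB: the seller bears costs until goods are on board at the origin port; the buyer bears freight, insurance and all costs thereafter.
Seller's account: goods 79754.40 + inland to port 1614.56 + origin terminal 106.00 = 81474.96
Buyer's account: freight 8960.08 + insurance 638.83 + destination terminal 243.95 + brokerage 275.35 + duty 3844.32 + delivery 902.48 = 14865.01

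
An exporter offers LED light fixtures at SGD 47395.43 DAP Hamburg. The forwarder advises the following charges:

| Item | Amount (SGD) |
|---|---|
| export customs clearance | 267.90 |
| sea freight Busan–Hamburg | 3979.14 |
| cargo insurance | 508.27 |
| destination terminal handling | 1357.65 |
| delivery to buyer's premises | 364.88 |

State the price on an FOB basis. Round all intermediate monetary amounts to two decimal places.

Not relevant to the conversion: export clearance — on the seller under both DAP and FOB; already in the DAP price and stays in the FOB price.
From DAP to FOB, the seller no longer bears: freight, insurance, destination terminal, delivery.
FOB price = 47395.43 − 3979.14 − 508.27 − 1357.65 − 364.88 = 41185.49

FOB price: SGD 41185.49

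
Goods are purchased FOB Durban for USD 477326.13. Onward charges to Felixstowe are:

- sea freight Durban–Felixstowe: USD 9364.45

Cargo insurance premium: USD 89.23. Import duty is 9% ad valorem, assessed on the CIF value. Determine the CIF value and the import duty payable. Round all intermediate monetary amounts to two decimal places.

CIF = FOB price + freight + insurance
CIF = 477326.13 + 9364.45 + 89.23 = 486779.81
Import duty = 486779.81 × 9% = 43810.18

CIF value: USD 486779.81; import duty: USD 43810.18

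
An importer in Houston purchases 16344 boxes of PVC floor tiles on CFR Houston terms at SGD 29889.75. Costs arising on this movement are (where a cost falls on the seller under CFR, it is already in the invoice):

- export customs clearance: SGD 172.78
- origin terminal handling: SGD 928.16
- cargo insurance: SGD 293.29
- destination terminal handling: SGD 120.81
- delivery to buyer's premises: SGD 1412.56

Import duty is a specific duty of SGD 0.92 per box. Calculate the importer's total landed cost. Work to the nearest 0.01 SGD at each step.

CFR: the seller pays costs through ocean freight to the destination port, but not insurance.
Already in the invoice (seller's account under CFR): export clearance, origin terminal — exclude.
CIF value = CFR price + insurance = 29889.75 + 293.29 = 30183.04
Import duty = 16344 × 0.92 = 15036.48
Buyer bears: insurance 293.29 + destination terminal 120.81 + delivery 1412.56 + duty 15036.48 = 16863.14
Landed cost = invoice 29889.75 + 16863.14 = 46752.89

Total landed cost: SGD 46752.89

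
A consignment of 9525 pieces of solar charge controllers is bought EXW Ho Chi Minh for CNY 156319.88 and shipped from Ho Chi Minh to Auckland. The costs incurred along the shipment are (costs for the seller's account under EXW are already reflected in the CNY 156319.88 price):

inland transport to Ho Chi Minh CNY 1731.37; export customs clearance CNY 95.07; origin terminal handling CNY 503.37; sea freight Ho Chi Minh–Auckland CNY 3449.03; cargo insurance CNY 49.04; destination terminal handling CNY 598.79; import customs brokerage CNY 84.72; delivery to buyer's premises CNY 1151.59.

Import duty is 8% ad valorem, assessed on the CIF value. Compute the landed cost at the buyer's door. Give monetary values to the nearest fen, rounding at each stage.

EXW: the seller makes goods available at their premises; the buyer bears all onward costs.
CIF value = EXW price + inland to port + export clearance + origin terminal + freight + insurance = 156319.88 + 1731.37 + 95.07 + 503.37 + 3449.03 + 49.04 = 162147.76
Import duty = 162147.76 × 8% = 12971.82
Buyer bears: inland to port 1731.37 + export clearance 95.07 + origin terminal 503.37 + freight 3449.03 + insurance 49.04 + destination terminal 598.79 + brokerage 84.72 + delivery 1151.59 + duty 12971.82 = 20634.80
Landed cost = invoice 156319.88 + 20634.80 = 176954.68

Total landed cost: CNY 176954.68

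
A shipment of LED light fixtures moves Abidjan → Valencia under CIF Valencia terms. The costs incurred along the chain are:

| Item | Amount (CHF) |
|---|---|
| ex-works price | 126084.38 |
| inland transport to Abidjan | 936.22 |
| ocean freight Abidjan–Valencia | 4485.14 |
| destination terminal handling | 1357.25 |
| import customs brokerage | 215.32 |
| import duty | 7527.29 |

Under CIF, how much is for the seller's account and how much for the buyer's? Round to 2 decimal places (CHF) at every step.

Seller: CHF 131505.74; buyer: CHF 9099.86

CIF: the seller pays costs through ocean freight and marine insurance to the destination port.
Seller's account: goods 126084.38 + inland to port 936.22 + freight 4485.14 = 131505.74
Buyer's account: destination terminal 1357.25 + brokerage 215.32 + duty 7527.29 = 9099.86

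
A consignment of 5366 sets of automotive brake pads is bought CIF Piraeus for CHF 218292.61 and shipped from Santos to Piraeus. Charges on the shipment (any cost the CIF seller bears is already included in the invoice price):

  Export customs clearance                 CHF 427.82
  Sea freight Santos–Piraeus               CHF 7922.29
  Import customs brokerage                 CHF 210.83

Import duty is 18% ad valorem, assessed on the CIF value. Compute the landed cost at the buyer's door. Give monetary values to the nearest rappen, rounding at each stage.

Total landed cost: CHF 257796.11

CIF: the seller pays costs through ocean freight and marine insurance to the destination port.
Already in the invoice (seller's account under CIF): export clearance, freight — exclude.
The CIF price already equals the CIF value: 218292.61
Import duty = 218292.61 × 18% = 39292.67
Buyer bears: brokerage 210.83 + duty 39292.67 = 39503.50
Landed cost = invoice 218292.61 + 39503.50 = 257796.11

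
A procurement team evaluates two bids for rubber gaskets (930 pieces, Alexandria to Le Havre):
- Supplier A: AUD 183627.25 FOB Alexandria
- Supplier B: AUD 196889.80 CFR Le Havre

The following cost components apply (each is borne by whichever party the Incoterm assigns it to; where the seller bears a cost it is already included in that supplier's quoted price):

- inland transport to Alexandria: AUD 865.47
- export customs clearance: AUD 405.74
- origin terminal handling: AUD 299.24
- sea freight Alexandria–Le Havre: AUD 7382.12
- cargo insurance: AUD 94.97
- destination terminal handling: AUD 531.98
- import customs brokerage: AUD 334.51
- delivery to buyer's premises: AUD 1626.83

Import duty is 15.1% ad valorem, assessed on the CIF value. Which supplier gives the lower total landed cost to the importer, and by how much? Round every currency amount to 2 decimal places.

Supplier A is cheaper by AUD 6768.37

Supplier A (FOB):
CIF value = FOB price + freight + insurance = 183627.25 + 7382.12 + 94.97 = 191104.34
Import duty = 191104.34 × 15.1% = 28856.76
Buyer bears (A): 7382.12 + 94.97 + 531.98 + 334.51 + 1626.83 = 9970.41
Landed cost (A) = invoice 183627.25 + 9970.41 + duty 28856.76 = 222454.42
Supplier B (CFR):
CIF value = CFR price + insurance = 196889.80 + 94.97 = 196984.77
Import duty = 196984.77 × 15.1% = 29744.70
Buyer bears (B): 94.97 + 531.98 + 334.51 + 1626.83 = 2588.29
Landed cost (B) = invoice 196889.80 + 2588.29 + duty 29744.70 = 229222.79
Difference = |222454.42 − 229222.79| = 6768.37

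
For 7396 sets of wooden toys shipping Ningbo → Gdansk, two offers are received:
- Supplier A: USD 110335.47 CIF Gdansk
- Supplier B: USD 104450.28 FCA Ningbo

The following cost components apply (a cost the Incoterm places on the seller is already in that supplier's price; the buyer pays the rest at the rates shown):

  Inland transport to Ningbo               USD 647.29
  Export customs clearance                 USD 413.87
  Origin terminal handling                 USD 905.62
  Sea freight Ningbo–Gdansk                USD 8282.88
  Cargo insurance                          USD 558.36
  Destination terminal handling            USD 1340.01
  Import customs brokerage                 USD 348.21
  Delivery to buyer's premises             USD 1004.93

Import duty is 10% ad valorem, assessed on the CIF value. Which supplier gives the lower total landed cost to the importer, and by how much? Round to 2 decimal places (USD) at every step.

Supplier A is cheaper by USD 4247.83

Supplier A (CIF):
The CIF price already equals the CIF value: 110335.47
Import duty = 110335.47 × 10% = 11033.55
Buyer bears (A): 1340.01 + 348.21 + 1004.93 = 2693.15
Landed cost (A) = invoice 110335.47 + 2693.15 + duty 11033.55 = 124062.17
Supplier B (FCA):
CIF value = FCA price + origin terminal + freight + insurance = 104450.28 + 905.62 + 8282.88 + 558.36 = 114197.14
Import duty = 114197.14 × 10% = 11419.71
Buyer bears (B): 905.62 + 8282.88 + 558.36 + 1340.01 + 348.21 + 1004.93 = 12440.01
Landed cost (B) = invoice 104450.28 + 12440.01 + duty 11419.71 = 128310.00
Difference = |124062.17 − 128310.00| = 4247.83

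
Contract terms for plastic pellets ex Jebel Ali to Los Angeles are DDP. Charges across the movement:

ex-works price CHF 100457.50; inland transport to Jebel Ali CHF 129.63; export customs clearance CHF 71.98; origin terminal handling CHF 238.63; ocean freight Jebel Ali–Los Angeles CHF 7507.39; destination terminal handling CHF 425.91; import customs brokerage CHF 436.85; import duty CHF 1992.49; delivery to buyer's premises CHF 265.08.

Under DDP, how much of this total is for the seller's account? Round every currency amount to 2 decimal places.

DDP: the seller bears all costs including import duty.
Seller's account: goods 100457.50 + inland to port 129.63 + export clearance 71.98 + origin terminal 238.63 + freight 7507.39 + destination terminal 425.91 + brokerage 436.85 + duty 1992.49 + delivery 265.08 = 111525.46
Buyer's account: 0.00

Seller's account: CHF 111525.46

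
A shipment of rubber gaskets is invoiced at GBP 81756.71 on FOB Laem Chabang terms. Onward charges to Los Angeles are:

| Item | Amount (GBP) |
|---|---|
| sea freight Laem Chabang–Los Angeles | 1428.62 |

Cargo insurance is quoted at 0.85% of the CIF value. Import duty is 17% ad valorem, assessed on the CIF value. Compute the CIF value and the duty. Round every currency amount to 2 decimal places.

Let C be the CIF value. C = FOB price + freight + 0.85% × C
C − 0.85% × C = 81756.71 + 1428.62
0.9915 × C = 83185.33
C = 83185.33 / 0.9915 = 83898.47
Insurance premium = 0.85% × 83898.47 = 713.14
Import duty = 83898.47 × 17% = 14262.74

CIF value: GBP 83898.47; import duty: GBP 14262.74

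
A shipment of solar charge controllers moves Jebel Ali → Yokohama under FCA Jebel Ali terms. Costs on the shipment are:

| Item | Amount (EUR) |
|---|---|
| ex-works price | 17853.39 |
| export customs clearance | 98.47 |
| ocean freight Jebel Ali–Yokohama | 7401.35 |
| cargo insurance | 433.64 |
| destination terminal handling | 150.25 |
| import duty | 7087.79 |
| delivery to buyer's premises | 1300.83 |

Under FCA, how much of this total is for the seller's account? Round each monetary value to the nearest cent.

Seller's account: EUR 17951.86

FCA: the seller delivers export-cleared goods to the carrier; the buyer bears costs from that point.
Seller's account: goods 17853.39 + export clearance 98.47 = 17951.86
Buyer's account: freight 7401.35 + insurance 433.64 + destination terminal 150.25 + duty 7087.79 + delivery 1300.83 = 16373.86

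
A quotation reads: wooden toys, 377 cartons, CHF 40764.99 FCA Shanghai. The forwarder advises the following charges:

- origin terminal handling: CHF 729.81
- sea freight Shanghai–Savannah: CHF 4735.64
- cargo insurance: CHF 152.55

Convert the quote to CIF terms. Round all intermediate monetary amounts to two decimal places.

CIF price: CHF 46382.99

From FCA to CIF, the seller additionally bears: origin terminal, freight, insurance.
CIF price = 40764.99 + 729.81 + 4735.64 + 152.55 = 46382.99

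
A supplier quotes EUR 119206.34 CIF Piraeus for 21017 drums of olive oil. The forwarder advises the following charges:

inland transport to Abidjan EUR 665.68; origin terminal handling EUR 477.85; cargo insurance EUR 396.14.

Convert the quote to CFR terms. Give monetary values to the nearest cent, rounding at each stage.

CFR price: EUR 118810.20

Not relevant to the conversion: inland to port, origin terminal — on the seller under both CIF and CFR; already in the CIF price and stays in the CFR price.
From CIF to CFR, the seller no longer bears: insurance.
CFR price = 119206.34 − 396.14 = 118810.20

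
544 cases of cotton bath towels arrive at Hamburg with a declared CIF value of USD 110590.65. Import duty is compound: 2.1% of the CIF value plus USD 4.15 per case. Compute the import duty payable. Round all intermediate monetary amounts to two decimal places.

Ad valorem component: 110590.65 × 2.1% = 2322.40
Specific component: 544 × 4.15 = 2257.60
Import duty = 2322.40 + 2257.60 = 4580.00

Import duty: USD 4580.00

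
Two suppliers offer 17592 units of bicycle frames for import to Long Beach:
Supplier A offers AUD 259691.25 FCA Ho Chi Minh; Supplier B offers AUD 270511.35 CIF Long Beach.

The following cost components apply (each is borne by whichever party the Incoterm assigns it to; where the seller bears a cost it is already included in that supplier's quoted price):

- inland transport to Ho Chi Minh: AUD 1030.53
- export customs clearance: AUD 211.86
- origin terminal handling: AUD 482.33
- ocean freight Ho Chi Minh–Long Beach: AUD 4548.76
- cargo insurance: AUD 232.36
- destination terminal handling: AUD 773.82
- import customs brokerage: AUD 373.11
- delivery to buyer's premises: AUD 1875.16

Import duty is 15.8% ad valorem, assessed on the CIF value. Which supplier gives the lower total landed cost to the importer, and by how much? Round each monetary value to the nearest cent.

Supplier A (FCA):
CIF value = FCA price + origin terminal + freight + insurance = 259691.25 + 482.33 + 4548.76 + 232.36 = 264954.70
Import duty = 264954.70 × 15.8% = 41862.84
Buyer bears (A): 482.33 + 4548.76 + 232.36 + 773.82 + 373.11 + 1875.16 = 8285.54
Landed cost (A) = invoice 259691.25 + 8285.54 + duty 41862.84 = 309839.63
Supplier B (CIF):
The CIF price already equals the CIF value: 270511.35
Import duty = 270511.35 × 15.8% = 42740.79
Buyer bears (B): 773.82 + 373.11 + 1875.16 = 3022.09
Landed cost (B) = invoice 270511.35 + 3022.09 + duty 42740.79 = 316274.23
Difference = |309839.63 − 316274.23| = 6434.60

Supplier A is cheaper by AUD 6434.60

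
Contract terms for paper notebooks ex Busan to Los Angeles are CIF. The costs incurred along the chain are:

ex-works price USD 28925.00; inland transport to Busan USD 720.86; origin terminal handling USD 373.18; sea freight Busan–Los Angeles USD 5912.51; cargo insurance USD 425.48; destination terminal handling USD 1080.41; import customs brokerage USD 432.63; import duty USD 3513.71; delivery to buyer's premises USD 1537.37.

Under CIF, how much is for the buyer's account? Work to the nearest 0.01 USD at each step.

Buyer's account: USD 6564.12

CIF: the seller pays costs through ocean freight and marine insurance to the destination port.
Seller's account: goods 28925.00 + inland to port 720.86 + origin terminal 373.18 + freight 5912.51 + insurance 425.48 = 36357.03
Buyer's account: destination terminal 1080.41 + brokerage 432.63 + duty 3513.71 + delivery 1537.37 = 6564.12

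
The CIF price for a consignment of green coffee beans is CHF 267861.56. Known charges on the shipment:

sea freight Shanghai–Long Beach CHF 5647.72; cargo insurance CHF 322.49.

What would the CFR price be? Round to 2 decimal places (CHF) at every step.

Not relevant to the conversion: freight — on the seller under both CIF and CFR; already in the CIF price and stays in the CFR price.
From CIF to CFR, the seller no longer bears: insurance.
CFR price = 267861.56 − 322.49 = 267539.07

CFR price: CHF 267539.07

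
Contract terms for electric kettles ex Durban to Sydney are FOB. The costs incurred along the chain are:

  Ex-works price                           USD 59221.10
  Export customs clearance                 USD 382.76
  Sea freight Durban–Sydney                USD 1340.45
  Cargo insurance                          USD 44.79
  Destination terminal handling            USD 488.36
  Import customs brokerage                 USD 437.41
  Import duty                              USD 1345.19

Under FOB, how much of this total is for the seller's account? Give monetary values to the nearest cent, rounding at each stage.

FOB: the seller bears costs until goods are on board at the origin port; the buyer bears freight, insurance and all costs thereafter.
Seller's account: goods 59221.10 + export clearance 382.76 = 59603.86
Buyer's account: freight 1340.45 + insurance 44.79 + destination terminal 488.36 + brokerage 437.41 + duty 1345.19 = 3656.20

Seller's account: USD 59603.86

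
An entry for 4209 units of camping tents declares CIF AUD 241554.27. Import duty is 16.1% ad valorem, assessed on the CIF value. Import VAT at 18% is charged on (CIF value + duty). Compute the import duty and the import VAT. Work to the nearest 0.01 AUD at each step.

Import duty: AUD 38890.24; import VAT: AUD 50480.01

Import duty = 241554.27 × 16.1% = 38890.24
VAT base = CIF + duty = 241554.27 + 38890.24 = 280444.51
Import VAT = 280444.51 × 18% = 50480.01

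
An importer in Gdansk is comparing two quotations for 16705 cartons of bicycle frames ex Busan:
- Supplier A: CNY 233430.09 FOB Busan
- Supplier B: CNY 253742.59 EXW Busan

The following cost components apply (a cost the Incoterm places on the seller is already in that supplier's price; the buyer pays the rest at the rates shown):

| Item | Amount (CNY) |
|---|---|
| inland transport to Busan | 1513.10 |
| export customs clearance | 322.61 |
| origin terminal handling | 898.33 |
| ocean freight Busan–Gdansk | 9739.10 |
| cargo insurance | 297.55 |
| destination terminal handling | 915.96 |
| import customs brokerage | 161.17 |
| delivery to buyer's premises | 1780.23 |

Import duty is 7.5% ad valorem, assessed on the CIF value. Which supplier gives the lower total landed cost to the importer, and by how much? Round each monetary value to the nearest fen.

Supplier A is cheaper by CNY 24775.03

Supplier A (FOB):
CIF value = FOB price + freight + insurance = 233430.09 + 9739.10 + 297.55 = 243466.74
Import duty = 243466.74 × 7.5% = 18260.01
Buyer bears (A): 9739.10 + 297.55 + 915.96 + 161.17 + 1780.23 = 12894.01
Landed cost (A) = invoice 233430.09 + 12894.01 + duty 18260.01 = 264584.11
Supplier B (EXW):
CIF value = EXW price + inland to port + export clearance + origin terminal + freight + insurance = 253742.59 + 1513.10 + 322.61 + 898.33 + 9739.10 + 297.55 = 266513.28
Import duty = 266513.28 × 7.5% = 19988.50
Buyer bears (B): 1513.10 + 322.61 + 898.33 + 9739.10 + 297.55 + 915.96 + 161.17 + 1780.23 = 15628.05
Landed cost (B) = invoice 253742.59 + 15628.05 + duty 19988.50 = 289359.14
Difference = |264584.11 − 289359.14| = 24775.03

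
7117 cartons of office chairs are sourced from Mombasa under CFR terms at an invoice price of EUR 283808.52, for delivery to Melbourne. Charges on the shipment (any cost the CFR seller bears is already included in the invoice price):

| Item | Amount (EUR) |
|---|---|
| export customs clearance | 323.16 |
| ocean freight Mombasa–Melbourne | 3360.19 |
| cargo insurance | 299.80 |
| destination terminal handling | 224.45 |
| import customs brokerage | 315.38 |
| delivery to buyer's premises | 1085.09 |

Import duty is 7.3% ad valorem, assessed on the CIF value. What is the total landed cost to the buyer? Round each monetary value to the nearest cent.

Total landed cost: EUR 306473.15

CFR: the seller pays costs through ocean freight to the destination port, but not insurance.
Already in the invoice (seller's account under CFR): export clearance, freight — exclude.
CIF value = CFR price + insurance = 283808.52 + 299.80 = 284108.32
Import duty = 284108.32 × 7.3% = 20739.91
Buyer bears: insurance 299.80 + destination terminal 224.45 + brokerage 315.38 + delivery 1085.09 + duty 20739.91 = 22664.63
Landed cost = invoice 283808.52 + 22664.63 = 306473.15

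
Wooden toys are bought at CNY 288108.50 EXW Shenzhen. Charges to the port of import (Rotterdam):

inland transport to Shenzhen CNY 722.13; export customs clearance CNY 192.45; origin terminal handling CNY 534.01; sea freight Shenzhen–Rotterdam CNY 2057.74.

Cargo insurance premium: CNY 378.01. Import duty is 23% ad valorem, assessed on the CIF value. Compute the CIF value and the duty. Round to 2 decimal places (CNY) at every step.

CIF value: CNY 291992.84; import duty: CNY 67158.35

CIF = EXW price + pre-shipment costs + freight + insurance
CIF = 288108.50 + 722.13 + 192.45 + 534.01 + 2057.74 + 378.01 = 291992.84
Import duty = 291992.84 × 23% = 67158.35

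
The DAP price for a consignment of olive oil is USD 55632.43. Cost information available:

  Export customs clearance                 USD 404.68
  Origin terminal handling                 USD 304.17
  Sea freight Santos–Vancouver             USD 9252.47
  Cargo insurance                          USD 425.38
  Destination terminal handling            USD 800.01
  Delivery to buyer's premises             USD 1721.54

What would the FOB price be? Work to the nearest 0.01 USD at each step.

Not relevant to the conversion: export clearance, origin terminal — on the seller under both DAP and FOB; already in the DAP price and stays in the FOB price.
From DAP to FOB, the seller no longer bears: freight, insurance, destination terminal, delivery.
FOB price = 55632.43 − 9252.47 − 425.38 − 800.01 − 1721.54 = 43433.03

FOB price: USD 43433.03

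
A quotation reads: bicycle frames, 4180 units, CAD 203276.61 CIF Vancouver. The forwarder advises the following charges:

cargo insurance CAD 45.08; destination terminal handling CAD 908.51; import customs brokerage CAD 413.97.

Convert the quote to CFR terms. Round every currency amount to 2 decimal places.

CFR price: CAD 203231.53

Not relevant to the conversion: brokerage, destination terminal — on the buyer under both terms; not part of either seller's price.
From CIF to CFR, the seller no longer bears: insurance.
CFR price = 203276.61 − 45.08 = 203231.53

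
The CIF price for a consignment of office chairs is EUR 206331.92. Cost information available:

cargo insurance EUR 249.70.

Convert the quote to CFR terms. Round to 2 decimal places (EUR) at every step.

CFR price: EUR 206082.22

From CIF to CFR, the seller no longer bears: insurance.
CFR price = 206331.92 − 249.70 = 206082.22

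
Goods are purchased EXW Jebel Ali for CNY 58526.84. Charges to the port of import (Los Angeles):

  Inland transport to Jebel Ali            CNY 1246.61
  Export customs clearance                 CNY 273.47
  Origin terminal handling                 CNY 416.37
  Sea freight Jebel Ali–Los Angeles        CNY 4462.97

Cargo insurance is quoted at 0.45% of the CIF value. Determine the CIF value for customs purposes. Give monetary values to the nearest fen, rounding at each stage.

CIF value: CNY 65219.75

Let C be the CIF value. C = EXW price + pre-shipment costs + freight + 0.45% × C
C − 0.45% × C = 58526.84 + 1246.61 + 273.47 + 416.37 + 4462.97
0.9955 × C = 64926.26
C = 64926.26 / 0.9955 = 65219.75
Insurance premium = 0.45% × 65219.75 = 293.49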